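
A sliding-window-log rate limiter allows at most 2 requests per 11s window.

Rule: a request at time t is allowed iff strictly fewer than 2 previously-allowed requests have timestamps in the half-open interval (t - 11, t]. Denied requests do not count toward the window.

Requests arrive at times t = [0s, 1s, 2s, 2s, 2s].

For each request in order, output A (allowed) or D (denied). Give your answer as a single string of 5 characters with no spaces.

Tracking allowed requests in the window:
  req#1 t=0s: ALLOW
  req#2 t=1s: ALLOW
  req#3 t=2s: DENY
  req#4 t=2s: DENY
  req#5 t=2s: DENY

Answer: AADDD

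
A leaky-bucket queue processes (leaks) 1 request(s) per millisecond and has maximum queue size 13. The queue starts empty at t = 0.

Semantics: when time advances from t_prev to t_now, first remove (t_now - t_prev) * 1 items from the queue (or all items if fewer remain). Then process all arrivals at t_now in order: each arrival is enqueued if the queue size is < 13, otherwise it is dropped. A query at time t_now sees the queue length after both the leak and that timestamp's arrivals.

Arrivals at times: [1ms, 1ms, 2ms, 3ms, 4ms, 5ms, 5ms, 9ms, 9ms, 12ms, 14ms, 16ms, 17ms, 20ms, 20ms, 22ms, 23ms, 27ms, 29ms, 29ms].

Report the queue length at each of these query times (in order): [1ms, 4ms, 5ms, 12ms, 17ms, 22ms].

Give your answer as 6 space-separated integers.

Answer: 2 2 3 1 1 1

Derivation:
Queue lengths at query times:
  query t=1ms: backlog = 2
  query t=4ms: backlog = 2
  query t=5ms: backlog = 3
  query t=12ms: backlog = 1
  query t=17ms: backlog = 1
  query t=22ms: backlog = 1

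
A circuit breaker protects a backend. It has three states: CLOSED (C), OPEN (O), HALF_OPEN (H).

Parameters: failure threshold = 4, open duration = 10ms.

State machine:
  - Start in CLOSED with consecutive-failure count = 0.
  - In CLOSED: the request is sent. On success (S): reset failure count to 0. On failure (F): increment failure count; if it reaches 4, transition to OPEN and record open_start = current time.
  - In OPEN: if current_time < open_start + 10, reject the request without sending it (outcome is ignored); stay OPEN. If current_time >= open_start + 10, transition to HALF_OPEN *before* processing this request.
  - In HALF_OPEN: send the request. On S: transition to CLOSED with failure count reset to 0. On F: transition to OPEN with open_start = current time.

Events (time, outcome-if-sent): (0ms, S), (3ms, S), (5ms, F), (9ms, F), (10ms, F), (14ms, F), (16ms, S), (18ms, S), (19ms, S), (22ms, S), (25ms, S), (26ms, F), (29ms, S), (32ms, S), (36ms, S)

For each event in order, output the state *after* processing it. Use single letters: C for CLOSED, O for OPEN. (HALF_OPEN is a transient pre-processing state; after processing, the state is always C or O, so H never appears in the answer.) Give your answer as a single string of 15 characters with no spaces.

Answer: CCCCCOOOOOCCCCC

Derivation:
State after each event:
  event#1 t=0ms outcome=S: state=CLOSED
  event#2 t=3ms outcome=S: state=CLOSED
  event#3 t=5ms outcome=F: state=CLOSED
  event#4 t=9ms outcome=F: state=CLOSED
  event#5 t=10ms outcome=F: state=CLOSED
  event#6 t=14ms outcome=F: state=OPEN
  event#7 t=16ms outcome=S: state=OPEN
  event#8 t=18ms outcome=S: state=OPEN
  event#9 t=19ms outcome=S: state=OPEN
  event#10 t=22ms outcome=S: state=OPEN
  event#11 t=25ms outcome=S: state=CLOSED
  event#12 t=26ms outcome=F: state=CLOSED
  event#13 t=29ms outcome=S: state=CLOSED
  event#14 t=32ms outcome=S: state=CLOSED
  event#15 t=36ms outcome=S: state=CLOSED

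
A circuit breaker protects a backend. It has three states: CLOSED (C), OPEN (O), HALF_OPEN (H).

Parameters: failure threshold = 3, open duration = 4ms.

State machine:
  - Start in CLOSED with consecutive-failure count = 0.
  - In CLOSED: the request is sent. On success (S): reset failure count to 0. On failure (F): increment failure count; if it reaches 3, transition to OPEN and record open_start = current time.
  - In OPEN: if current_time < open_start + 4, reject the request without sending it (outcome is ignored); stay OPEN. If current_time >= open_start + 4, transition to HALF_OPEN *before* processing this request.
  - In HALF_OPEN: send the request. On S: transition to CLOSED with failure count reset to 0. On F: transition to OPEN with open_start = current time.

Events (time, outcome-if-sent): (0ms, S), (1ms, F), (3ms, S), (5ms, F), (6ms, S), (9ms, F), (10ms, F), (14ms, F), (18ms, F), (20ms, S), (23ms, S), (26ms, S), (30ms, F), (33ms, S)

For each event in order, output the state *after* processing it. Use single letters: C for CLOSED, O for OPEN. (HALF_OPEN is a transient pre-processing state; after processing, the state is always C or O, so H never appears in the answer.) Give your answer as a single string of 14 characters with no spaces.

State after each event:
  event#1 t=0ms outcome=S: state=CLOSED
  event#2 t=1ms outcome=F: state=CLOSED
  event#3 t=3ms outcome=S: state=CLOSED
  event#4 t=5ms outcome=F: state=CLOSED
  event#5 t=6ms outcome=S: state=CLOSED
  event#6 t=9ms outcome=F: state=CLOSED
  event#7 t=10ms outcome=F: state=CLOSED
  event#8 t=14ms outcome=F: state=OPEN
  event#9 t=18ms outcome=F: state=OPEN
  event#10 t=20ms outcome=S: state=OPEN
  event#11 t=23ms outcome=S: state=CLOSED
  event#12 t=26ms outcome=S: state=CLOSED
  event#13 t=30ms outcome=F: state=CLOSED
  event#14 t=33ms outcome=S: state=CLOSED

Answer: CCCCCCCOOOCCCC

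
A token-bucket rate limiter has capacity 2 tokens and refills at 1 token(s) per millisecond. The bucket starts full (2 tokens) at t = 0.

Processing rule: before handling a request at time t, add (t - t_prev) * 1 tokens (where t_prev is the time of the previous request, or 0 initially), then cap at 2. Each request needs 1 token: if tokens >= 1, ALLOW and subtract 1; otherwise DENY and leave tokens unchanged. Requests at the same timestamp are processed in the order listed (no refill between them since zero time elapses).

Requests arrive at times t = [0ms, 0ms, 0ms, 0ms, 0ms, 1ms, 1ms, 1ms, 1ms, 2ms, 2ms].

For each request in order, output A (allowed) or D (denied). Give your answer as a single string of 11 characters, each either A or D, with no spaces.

Simulating step by step:
  req#1 t=0ms: ALLOW
  req#2 t=0ms: ALLOW
  req#3 t=0ms: DENY
  req#4 t=0ms: DENY
  req#5 t=0ms: DENY
  req#6 t=1ms: ALLOW
  req#7 t=1ms: DENY
  req#8 t=1ms: DENY
  req#9 t=1ms: DENY
  req#10 t=2ms: ALLOW
  req#11 t=2ms: DENY

Answer: AADDDADDDAD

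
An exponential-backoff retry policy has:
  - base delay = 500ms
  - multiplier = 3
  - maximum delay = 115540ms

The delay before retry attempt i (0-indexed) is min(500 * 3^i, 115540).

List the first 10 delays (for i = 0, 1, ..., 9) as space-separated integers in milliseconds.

Computing each delay:
  i=0: min(500*3^0, 115540) = 500
  i=1: min(500*3^1, 115540) = 1500
  i=2: min(500*3^2, 115540) = 4500
  i=3: min(500*3^3, 115540) = 13500
  i=4: min(500*3^4, 115540) = 40500
  i=5: min(500*3^5, 115540) = 115540
  i=6: min(500*3^6, 115540) = 115540
  i=7: min(500*3^7, 115540) = 115540
  i=8: min(500*3^8, 115540) = 115540
  i=9: min(500*3^9, 115540) = 115540

Answer: 500 1500 4500 13500 40500 115540 115540 115540 115540 115540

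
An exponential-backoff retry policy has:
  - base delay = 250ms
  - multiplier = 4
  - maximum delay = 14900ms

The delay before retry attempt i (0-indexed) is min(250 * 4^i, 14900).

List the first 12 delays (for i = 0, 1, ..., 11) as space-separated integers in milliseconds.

Answer: 250 1000 4000 14900 14900 14900 14900 14900 14900 14900 14900 14900

Derivation:
Computing each delay:
  i=0: min(250*4^0, 14900) = 250
  i=1: min(250*4^1, 14900) = 1000
  i=2: min(250*4^2, 14900) = 4000
  i=3: min(250*4^3, 14900) = 14900
  i=4: min(250*4^4, 14900) = 14900
  i=5: min(250*4^5, 14900) = 14900
  i=6: min(250*4^6, 14900) = 14900
  i=7: min(250*4^7, 14900) = 14900
  i=8: min(250*4^8, 14900) = 14900
  i=9: min(250*4^9, 14900) = 14900
  i=10: min(250*4^10, 14900) = 14900
  i=11: min(250*4^11, 14900) = 14900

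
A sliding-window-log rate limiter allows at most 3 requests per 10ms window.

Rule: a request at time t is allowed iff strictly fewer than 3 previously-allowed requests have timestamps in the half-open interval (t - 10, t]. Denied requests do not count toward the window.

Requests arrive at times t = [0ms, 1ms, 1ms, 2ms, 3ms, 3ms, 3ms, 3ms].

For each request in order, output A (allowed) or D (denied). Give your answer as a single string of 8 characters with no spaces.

Answer: AAADDDDD

Derivation:
Tracking allowed requests in the window:
  req#1 t=0ms: ALLOW
  req#2 t=1ms: ALLOW
  req#3 t=1ms: ALLOW
  req#4 t=2ms: DENY
  req#5 t=3ms: DENY
  req#6 t=3ms: DENY
  req#7 t=3ms: DENY
  req#8 t=3ms: DENY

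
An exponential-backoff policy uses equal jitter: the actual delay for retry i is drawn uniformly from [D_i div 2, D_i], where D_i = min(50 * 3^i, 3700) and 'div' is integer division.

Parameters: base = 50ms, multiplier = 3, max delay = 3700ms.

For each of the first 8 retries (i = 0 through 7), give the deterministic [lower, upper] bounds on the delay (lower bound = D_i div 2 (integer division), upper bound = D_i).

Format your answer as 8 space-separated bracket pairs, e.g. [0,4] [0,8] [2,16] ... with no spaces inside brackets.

Answer: [25,50] [75,150] [225,450] [675,1350] [1850,3700] [1850,3700] [1850,3700] [1850,3700]

Derivation:
Computing bounds per retry:
  i=0: D_i=min(50*3^0,3700)=50, bounds=[25,50]
  i=1: D_i=min(50*3^1,3700)=150, bounds=[75,150]
  i=2: D_i=min(50*3^2,3700)=450, bounds=[225,450]
  i=3: D_i=min(50*3^3,3700)=1350, bounds=[675,1350]
  i=4: D_i=min(50*3^4,3700)=3700, bounds=[1850,3700]
  i=5: D_i=min(50*3^5,3700)=3700, bounds=[1850,3700]
  i=6: D_i=min(50*3^6,3700)=3700, bounds=[1850,3700]
  i=7: D_i=min(50*3^7,3700)=3700, bounds=[1850,3700]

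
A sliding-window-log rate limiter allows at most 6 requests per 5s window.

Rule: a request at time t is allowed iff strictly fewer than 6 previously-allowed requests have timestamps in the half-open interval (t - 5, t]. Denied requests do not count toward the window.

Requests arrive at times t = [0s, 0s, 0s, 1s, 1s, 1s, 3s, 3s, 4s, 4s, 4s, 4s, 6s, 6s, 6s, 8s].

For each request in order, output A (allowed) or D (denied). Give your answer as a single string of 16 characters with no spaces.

Tracking allowed requests in the window:
  req#1 t=0s: ALLOW
  req#2 t=0s: ALLOW
  req#3 t=0s: ALLOW
  req#4 t=1s: ALLOW
  req#5 t=1s: ALLOW
  req#6 t=1s: ALLOW
  req#7 t=3s: DENY
  req#8 t=3s: DENY
  req#9 t=4s: DENY
  req#10 t=4s: DENY
  req#11 t=4s: DENY
  req#12 t=4s: DENY
  req#13 t=6s: ALLOW
  req#14 t=6s: ALLOW
  req#15 t=6s: ALLOW
  req#16 t=8s: ALLOW

Answer: AAAAAADDDDDDAAAA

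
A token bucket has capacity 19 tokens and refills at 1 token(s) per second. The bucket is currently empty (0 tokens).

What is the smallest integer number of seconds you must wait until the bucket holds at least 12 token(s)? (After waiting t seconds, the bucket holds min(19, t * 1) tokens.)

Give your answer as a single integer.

Answer: 12

Derivation:
Need t * 1 >= 12, so t >= 12/1.
Smallest integer t = ceil(12/1) = 12.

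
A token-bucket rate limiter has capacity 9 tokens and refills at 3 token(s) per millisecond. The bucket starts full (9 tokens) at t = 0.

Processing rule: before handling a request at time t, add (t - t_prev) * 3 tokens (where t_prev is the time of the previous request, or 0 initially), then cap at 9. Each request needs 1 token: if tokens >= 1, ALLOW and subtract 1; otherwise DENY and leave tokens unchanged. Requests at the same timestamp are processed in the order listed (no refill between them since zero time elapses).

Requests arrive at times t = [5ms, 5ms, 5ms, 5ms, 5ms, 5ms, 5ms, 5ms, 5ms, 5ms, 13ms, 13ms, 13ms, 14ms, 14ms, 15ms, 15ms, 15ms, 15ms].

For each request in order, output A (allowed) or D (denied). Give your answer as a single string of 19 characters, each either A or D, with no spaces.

Answer: AAAAAAAAADAAAAAAAAA

Derivation:
Simulating step by step:
  req#1 t=5ms: ALLOW
  req#2 t=5ms: ALLOW
  req#3 t=5ms: ALLOW
  req#4 t=5ms: ALLOW
  req#5 t=5ms: ALLOW
  req#6 t=5ms: ALLOW
  req#7 t=5ms: ALLOW
  req#8 t=5ms: ALLOW
  req#9 t=5ms: ALLOW
  req#10 t=5ms: DENY
  req#11 t=13ms: ALLOW
  req#12 t=13ms: ALLOW
  req#13 t=13ms: ALLOW
  req#14 t=14ms: ALLOW
  req#15 t=14ms: ALLOW
  req#16 t=15ms: ALLOW
  req#17 t=15ms: ALLOW
  req#18 t=15ms: ALLOW
  req#19 t=15ms: ALLOW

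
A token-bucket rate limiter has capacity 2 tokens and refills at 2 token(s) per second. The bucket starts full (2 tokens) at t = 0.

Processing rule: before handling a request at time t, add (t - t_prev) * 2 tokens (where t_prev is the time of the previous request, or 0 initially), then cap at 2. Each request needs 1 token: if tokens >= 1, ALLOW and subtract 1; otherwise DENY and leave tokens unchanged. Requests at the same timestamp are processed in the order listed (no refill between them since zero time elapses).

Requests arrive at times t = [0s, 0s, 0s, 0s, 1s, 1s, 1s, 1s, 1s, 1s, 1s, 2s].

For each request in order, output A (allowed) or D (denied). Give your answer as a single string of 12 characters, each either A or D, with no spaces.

Simulating step by step:
  req#1 t=0s: ALLOW
  req#2 t=0s: ALLOW
  req#3 t=0s: DENY
  req#4 t=0s: DENY
  req#5 t=1s: ALLOW
  req#6 t=1s: ALLOW
  req#7 t=1s: DENY
  req#8 t=1s: DENY
  req#9 t=1s: DENY
  req#10 t=1s: DENY
  req#11 t=1s: DENY
  req#12 t=2s: ALLOW

Answer: AADDAADDDDDA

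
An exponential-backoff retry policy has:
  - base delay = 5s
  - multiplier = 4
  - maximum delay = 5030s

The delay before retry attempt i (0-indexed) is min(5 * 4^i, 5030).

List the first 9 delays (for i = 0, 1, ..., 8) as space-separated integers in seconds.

Computing each delay:
  i=0: min(5*4^0, 5030) = 5
  i=1: min(5*4^1, 5030) = 20
  i=2: min(5*4^2, 5030) = 80
  i=3: min(5*4^3, 5030) = 320
  i=4: min(5*4^4, 5030) = 1280
  i=5: min(5*4^5, 5030) = 5030
  i=6: min(5*4^6, 5030) = 5030
  i=7: min(5*4^7, 5030) = 5030
  i=8: min(5*4^8, 5030) = 5030

Answer: 5 20 80 320 1280 5030 5030 5030 5030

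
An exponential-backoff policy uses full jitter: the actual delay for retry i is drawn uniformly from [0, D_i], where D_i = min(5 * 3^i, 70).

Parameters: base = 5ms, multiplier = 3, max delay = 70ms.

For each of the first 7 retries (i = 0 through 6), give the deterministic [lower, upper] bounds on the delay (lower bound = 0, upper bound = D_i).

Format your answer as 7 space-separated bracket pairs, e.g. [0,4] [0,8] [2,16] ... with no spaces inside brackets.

Computing bounds per retry:
  i=0: D_i=min(5*3^0,70)=5, bounds=[0,5]
  i=1: D_i=min(5*3^1,70)=15, bounds=[0,15]
  i=2: D_i=min(5*3^2,70)=45, bounds=[0,45]
  i=3: D_i=min(5*3^3,70)=70, bounds=[0,70]
  i=4: D_i=min(5*3^4,70)=70, bounds=[0,70]
  i=5: D_i=min(5*3^5,70)=70, bounds=[0,70]
  i=6: D_i=min(5*3^6,70)=70, bounds=[0,70]

Answer: [0,5] [0,15] [0,45] [0,70] [0,70] [0,70] [0,70]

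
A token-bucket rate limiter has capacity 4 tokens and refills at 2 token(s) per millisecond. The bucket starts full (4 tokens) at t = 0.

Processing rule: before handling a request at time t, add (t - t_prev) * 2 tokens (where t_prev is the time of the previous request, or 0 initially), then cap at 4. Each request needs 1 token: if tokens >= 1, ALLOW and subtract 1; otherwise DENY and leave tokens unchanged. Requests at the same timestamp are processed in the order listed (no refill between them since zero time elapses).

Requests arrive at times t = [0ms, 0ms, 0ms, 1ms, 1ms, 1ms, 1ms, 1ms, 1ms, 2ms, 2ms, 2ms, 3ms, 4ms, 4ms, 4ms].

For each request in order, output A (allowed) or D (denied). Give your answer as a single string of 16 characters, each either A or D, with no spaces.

Simulating step by step:
  req#1 t=0ms: ALLOW
  req#2 t=0ms: ALLOW
  req#3 t=0ms: ALLOW
  req#4 t=1ms: ALLOW
  req#5 t=1ms: ALLOW
  req#6 t=1ms: ALLOW
  req#7 t=1ms: DENY
  req#8 t=1ms: DENY
  req#9 t=1ms: DENY
  req#10 t=2ms: ALLOW
  req#11 t=2ms: ALLOW
  req#12 t=2ms: DENY
  req#13 t=3ms: ALLOW
  req#14 t=4ms: ALLOW
  req#15 t=4ms: ALLOW
  req#16 t=4ms: ALLOW

Answer: AAAAAADDDAADAAAA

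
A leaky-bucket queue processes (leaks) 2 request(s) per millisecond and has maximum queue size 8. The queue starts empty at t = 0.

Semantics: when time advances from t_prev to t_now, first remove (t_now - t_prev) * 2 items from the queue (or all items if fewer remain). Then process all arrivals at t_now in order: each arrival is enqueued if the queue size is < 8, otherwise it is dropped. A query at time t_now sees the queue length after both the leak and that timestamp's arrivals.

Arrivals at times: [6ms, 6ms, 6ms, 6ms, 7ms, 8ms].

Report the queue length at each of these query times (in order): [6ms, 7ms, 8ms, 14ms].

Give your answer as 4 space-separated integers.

Answer: 4 3 2 0

Derivation:
Queue lengths at query times:
  query t=6ms: backlog = 4
  query t=7ms: backlog = 3
  query t=8ms: backlog = 2
  query t=14ms: backlog = 0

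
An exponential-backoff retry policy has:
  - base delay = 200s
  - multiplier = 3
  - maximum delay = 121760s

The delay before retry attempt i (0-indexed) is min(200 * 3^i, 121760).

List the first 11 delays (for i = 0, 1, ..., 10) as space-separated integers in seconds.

Computing each delay:
  i=0: min(200*3^0, 121760) = 200
  i=1: min(200*3^1, 121760) = 600
  i=2: min(200*3^2, 121760) = 1800
  i=3: min(200*3^3, 121760) = 5400
  i=4: min(200*3^4, 121760) = 16200
  i=5: min(200*3^5, 121760) = 48600
  i=6: min(200*3^6, 121760) = 121760
  i=7: min(200*3^7, 121760) = 121760
  i=8: min(200*3^8, 121760) = 121760
  i=9: min(200*3^9, 121760) = 121760
  i=10: min(200*3^10, 121760) = 121760

Answer: 200 600 1800 5400 16200 48600 121760 121760 121760 121760 121760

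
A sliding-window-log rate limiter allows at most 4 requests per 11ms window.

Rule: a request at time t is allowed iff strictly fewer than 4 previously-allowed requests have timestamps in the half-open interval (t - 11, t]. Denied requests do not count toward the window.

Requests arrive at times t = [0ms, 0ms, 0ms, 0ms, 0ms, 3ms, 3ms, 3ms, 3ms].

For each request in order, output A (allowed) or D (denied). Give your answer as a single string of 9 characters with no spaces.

Answer: AAAADDDDD

Derivation:
Tracking allowed requests in the window:
  req#1 t=0ms: ALLOW
  req#2 t=0ms: ALLOW
  req#3 t=0ms: ALLOW
  req#4 t=0ms: ALLOW
  req#5 t=0ms: DENY
  req#6 t=3ms: DENY
  req#7 t=3ms: DENY
  req#8 t=3ms: DENY
  req#9 t=3ms: DENY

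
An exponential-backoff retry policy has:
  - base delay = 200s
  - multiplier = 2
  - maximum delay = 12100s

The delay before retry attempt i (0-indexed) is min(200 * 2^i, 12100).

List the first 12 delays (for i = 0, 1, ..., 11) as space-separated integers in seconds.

Answer: 200 400 800 1600 3200 6400 12100 12100 12100 12100 12100 12100

Derivation:
Computing each delay:
  i=0: min(200*2^0, 12100) = 200
  i=1: min(200*2^1, 12100) = 400
  i=2: min(200*2^2, 12100) = 800
  i=3: min(200*2^3, 12100) = 1600
  i=4: min(200*2^4, 12100) = 3200
  i=5: min(200*2^5, 12100) = 6400
  i=6: min(200*2^6, 12100) = 12100
  i=7: min(200*2^7, 12100) = 12100
  i=8: min(200*2^8, 12100) = 12100
  i=9: min(200*2^9, 12100) = 12100
  i=10: min(200*2^10, 12100) = 12100
  i=11: min(200*2^11, 12100) = 12100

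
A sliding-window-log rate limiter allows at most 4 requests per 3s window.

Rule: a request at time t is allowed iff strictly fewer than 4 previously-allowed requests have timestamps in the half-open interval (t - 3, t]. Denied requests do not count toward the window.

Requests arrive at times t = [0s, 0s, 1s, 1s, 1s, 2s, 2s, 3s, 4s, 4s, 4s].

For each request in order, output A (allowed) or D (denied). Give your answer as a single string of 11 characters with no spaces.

Answer: AAAADDDAAAA

Derivation:
Tracking allowed requests in the window:
  req#1 t=0s: ALLOW
  req#2 t=0s: ALLOW
  req#3 t=1s: ALLOW
  req#4 t=1s: ALLOW
  req#5 t=1s: DENY
  req#6 t=2s: DENY
  req#7 t=2s: DENY
  req#8 t=3s: ALLOW
  req#9 t=4s: ALLOW
  req#10 t=4s: ALLOW
  req#11 t=4s: ALLOW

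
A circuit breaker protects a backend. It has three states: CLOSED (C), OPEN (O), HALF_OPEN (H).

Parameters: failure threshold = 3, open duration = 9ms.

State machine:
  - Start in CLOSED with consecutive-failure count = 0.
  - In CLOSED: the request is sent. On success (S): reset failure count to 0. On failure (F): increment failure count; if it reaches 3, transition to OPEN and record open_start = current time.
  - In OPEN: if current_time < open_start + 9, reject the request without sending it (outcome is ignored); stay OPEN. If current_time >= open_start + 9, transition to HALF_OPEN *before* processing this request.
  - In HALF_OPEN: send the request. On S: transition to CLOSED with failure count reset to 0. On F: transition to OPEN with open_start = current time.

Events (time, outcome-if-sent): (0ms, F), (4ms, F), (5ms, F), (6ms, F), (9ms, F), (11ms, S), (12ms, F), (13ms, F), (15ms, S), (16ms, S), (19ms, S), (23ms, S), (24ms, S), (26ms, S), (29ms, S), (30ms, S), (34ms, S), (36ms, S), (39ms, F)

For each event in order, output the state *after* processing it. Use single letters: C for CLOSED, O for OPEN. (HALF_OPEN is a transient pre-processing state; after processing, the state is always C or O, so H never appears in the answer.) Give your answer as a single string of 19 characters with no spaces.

Answer: CCOOOOOOCCCCCCCCCCC

Derivation:
State after each event:
  event#1 t=0ms outcome=F: state=CLOSED
  event#2 t=4ms outcome=F: state=CLOSED
  event#3 t=5ms outcome=F: state=OPEN
  event#4 t=6ms outcome=F: state=OPEN
  event#5 t=9ms outcome=F: state=OPEN
  event#6 t=11ms outcome=S: state=OPEN
  event#7 t=12ms outcome=F: state=OPEN
  event#8 t=13ms outcome=F: state=OPEN
  event#9 t=15ms outcome=S: state=CLOSED
  event#10 t=16ms outcome=S: state=CLOSED
  event#11 t=19ms outcome=S: state=CLOSED
  event#12 t=23ms outcome=S: state=CLOSED
  event#13 t=24ms outcome=S: state=CLOSED
  event#14 t=26ms outcome=S: state=CLOSED
  event#15 t=29ms outcome=S: state=CLOSED
  event#16 t=30ms outcome=S: state=CLOSED
  event#17 t=34ms outcome=S: state=CLOSED
  event#18 t=36ms outcome=S: state=CLOSED
  event#19 t=39ms outcome=F: state=CLOSED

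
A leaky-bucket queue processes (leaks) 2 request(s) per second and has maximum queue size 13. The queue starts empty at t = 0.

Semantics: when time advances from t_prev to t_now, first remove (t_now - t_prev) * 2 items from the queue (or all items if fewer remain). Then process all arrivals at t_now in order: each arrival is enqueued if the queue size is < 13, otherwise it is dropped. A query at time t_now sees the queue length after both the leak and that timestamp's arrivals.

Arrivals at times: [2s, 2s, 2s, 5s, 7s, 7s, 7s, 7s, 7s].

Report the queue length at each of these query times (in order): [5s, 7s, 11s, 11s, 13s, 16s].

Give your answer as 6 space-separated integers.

Answer: 1 5 0 0 0 0

Derivation:
Queue lengths at query times:
  query t=5s: backlog = 1
  query t=7s: backlog = 5
  query t=11s: backlog = 0
  query t=11s: backlog = 0
  query t=13s: backlog = 0
  query t=16s: backlog = 0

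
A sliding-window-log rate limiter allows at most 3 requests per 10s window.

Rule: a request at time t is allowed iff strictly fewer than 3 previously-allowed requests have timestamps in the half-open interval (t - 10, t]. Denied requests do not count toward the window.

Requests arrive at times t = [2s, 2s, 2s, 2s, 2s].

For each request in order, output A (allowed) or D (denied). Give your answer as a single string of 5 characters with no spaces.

Tracking allowed requests in the window:
  req#1 t=2s: ALLOW
  req#2 t=2s: ALLOW
  req#3 t=2s: ALLOW
  req#4 t=2s: DENY
  req#5 t=2s: DENY

Answer: AAADD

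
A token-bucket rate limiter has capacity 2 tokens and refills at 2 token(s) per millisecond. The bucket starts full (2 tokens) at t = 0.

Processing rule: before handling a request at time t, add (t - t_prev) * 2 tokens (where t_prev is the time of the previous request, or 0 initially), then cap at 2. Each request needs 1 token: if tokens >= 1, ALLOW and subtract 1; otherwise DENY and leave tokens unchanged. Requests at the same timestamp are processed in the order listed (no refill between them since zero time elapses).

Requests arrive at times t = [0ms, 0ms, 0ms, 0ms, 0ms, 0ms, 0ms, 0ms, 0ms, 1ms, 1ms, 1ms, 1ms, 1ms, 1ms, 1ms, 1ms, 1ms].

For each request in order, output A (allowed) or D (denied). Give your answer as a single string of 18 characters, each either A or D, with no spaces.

Answer: AADDDDDDDAADDDDDDD

Derivation:
Simulating step by step:
  req#1 t=0ms: ALLOW
  req#2 t=0ms: ALLOW
  req#3 t=0ms: DENY
  req#4 t=0ms: DENY
  req#5 t=0ms: DENY
  req#6 t=0ms: DENY
  req#7 t=0ms: DENY
  req#8 t=0ms: DENY
  req#9 t=0ms: DENY
  req#10 t=1ms: ALLOW
  req#11 t=1ms: ALLOW
  req#12 t=1ms: DENY
  req#13 t=1ms: DENY
  req#14 t=1ms: DENY
  req#15 t=1ms: DENY
  req#16 t=1ms: DENY
  req#17 t=1ms: DENY
  req#18 t=1ms: DENY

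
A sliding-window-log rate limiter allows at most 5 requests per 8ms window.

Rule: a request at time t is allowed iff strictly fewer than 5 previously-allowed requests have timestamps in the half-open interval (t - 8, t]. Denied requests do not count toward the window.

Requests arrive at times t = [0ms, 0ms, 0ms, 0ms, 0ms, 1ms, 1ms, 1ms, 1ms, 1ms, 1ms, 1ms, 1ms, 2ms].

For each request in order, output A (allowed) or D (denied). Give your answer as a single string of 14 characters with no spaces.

Tracking allowed requests in the window:
  req#1 t=0ms: ALLOW
  req#2 t=0ms: ALLOW
  req#3 t=0ms: ALLOW
  req#4 t=0ms: ALLOW
  req#5 t=0ms: ALLOW
  req#6 t=1ms: DENY
  req#7 t=1ms: DENY
  req#8 t=1ms: DENY
  req#9 t=1ms: DENY
  req#10 t=1ms: DENY
  req#11 t=1ms: DENY
  req#12 t=1ms: DENY
  req#13 t=1ms: DENY
  req#14 t=2ms: DENY

Answer: AAAAADDDDDDDDD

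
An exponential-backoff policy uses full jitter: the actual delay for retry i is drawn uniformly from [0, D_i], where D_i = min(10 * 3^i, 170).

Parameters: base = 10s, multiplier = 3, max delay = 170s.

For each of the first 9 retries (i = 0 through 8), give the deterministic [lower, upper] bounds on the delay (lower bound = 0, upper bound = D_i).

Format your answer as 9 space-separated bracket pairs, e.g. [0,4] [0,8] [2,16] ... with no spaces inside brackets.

Computing bounds per retry:
  i=0: D_i=min(10*3^0,170)=10, bounds=[0,10]
  i=1: D_i=min(10*3^1,170)=30, bounds=[0,30]
  i=2: D_i=min(10*3^2,170)=90, bounds=[0,90]
  i=3: D_i=min(10*3^3,170)=170, bounds=[0,170]
  i=4: D_i=min(10*3^4,170)=170, bounds=[0,170]
  i=5: D_i=min(10*3^5,170)=170, bounds=[0,170]
  i=6: D_i=min(10*3^6,170)=170, bounds=[0,170]
  i=7: D_i=min(10*3^7,170)=170, bounds=[0,170]
  i=8: D_i=min(10*3^8,170)=170, bounds=[0,170]

Answer: [0,10] [0,30] [0,90] [0,170] [0,170] [0,170] [0,170] [0,170] [0,170]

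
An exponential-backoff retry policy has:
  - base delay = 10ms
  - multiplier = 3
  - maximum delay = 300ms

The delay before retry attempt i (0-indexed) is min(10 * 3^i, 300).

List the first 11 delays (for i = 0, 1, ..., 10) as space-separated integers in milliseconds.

Computing each delay:
  i=0: min(10*3^0, 300) = 10
  i=1: min(10*3^1, 300) = 30
  i=2: min(10*3^2, 300) = 90
  i=3: min(10*3^3, 300) = 270
  i=4: min(10*3^4, 300) = 300
  i=5: min(10*3^5, 300) = 300
  i=6: min(10*3^6, 300) = 300
  i=7: min(10*3^7, 300) = 300
  i=8: min(10*3^8, 300) = 300
  i=9: min(10*3^9, 300) = 300
  i=10: min(10*3^10, 300) = 300

Answer: 10 30 90 270 300 300 300 300 300 300 300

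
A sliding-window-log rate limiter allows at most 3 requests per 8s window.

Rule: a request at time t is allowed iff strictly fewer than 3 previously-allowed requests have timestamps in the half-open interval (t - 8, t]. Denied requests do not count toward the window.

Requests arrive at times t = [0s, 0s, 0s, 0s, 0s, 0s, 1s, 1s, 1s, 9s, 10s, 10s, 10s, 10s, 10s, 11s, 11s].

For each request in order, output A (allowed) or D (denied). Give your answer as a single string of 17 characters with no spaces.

Tracking allowed requests in the window:
  req#1 t=0s: ALLOW
  req#2 t=0s: ALLOW
  req#3 t=0s: ALLOW
  req#4 t=0s: DENY
  req#5 t=0s: DENY
  req#6 t=0s: DENY
  req#7 t=1s: DENY
  req#8 t=1s: DENY
  req#9 t=1s: DENY
  req#10 t=9s: ALLOW
  req#11 t=10s: ALLOW
  req#12 t=10s: ALLOW
  req#13 t=10s: DENY
  req#14 t=10s: DENY
  req#15 t=10s: DENY
  req#16 t=11s: DENY
  req#17 t=11s: DENY

Answer: AAADDDDDDAAADDDDD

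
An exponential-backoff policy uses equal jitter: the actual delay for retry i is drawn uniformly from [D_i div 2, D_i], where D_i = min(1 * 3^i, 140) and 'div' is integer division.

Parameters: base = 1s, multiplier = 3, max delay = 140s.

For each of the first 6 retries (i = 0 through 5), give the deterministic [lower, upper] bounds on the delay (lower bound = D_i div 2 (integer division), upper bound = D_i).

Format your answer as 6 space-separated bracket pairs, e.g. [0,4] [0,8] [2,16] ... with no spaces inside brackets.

Computing bounds per retry:
  i=0: D_i=min(1*3^0,140)=1, bounds=[0,1]
  i=1: D_i=min(1*3^1,140)=3, bounds=[1,3]
  i=2: D_i=min(1*3^2,140)=9, bounds=[4,9]
  i=3: D_i=min(1*3^3,140)=27, bounds=[13,27]
  i=4: D_i=min(1*3^4,140)=81, bounds=[40,81]
  i=5: D_i=min(1*3^5,140)=140, bounds=[70,140]

Answer: [0,1] [1,3] [4,9] [13,27] [40,81] [70,140]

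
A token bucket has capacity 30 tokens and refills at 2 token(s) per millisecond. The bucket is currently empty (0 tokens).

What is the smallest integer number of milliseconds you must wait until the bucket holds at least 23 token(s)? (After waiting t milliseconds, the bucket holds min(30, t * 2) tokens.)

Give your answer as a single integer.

Answer: 12

Derivation:
Need t * 2 >= 23, so t >= 23/2.
Smallest integer t = ceil(23/2) = 12.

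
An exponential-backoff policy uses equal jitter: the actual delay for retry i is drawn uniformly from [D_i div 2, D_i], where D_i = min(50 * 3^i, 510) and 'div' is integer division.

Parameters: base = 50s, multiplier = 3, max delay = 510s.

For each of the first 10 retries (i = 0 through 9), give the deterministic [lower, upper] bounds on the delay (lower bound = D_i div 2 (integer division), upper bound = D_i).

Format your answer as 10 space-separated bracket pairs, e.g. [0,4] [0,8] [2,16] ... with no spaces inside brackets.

Computing bounds per retry:
  i=0: D_i=min(50*3^0,510)=50, bounds=[25,50]
  i=1: D_i=min(50*3^1,510)=150, bounds=[75,150]
  i=2: D_i=min(50*3^2,510)=450, bounds=[225,450]
  i=3: D_i=min(50*3^3,510)=510, bounds=[255,510]
  i=4: D_i=min(50*3^4,510)=510, bounds=[255,510]
  i=5: D_i=min(50*3^5,510)=510, bounds=[255,510]
  i=6: D_i=min(50*3^6,510)=510, bounds=[255,510]
  i=7: D_i=min(50*3^7,510)=510, bounds=[255,510]
  i=8: D_i=min(50*3^8,510)=510, bounds=[255,510]
  i=9: D_i=min(50*3^9,510)=510, bounds=[255,510]

Answer: [25,50] [75,150] [225,450] [255,510] [255,510] [255,510] [255,510] [255,510] [255,510] [255,510]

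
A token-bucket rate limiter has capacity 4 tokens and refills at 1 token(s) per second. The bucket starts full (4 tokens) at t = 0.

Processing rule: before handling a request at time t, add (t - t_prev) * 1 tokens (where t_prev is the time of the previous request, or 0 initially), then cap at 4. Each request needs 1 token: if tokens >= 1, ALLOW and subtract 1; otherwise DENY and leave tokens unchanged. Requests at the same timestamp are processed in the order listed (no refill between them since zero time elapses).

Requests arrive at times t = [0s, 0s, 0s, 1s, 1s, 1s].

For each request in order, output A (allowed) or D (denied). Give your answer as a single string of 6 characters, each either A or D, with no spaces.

Answer: AAAAAD

Derivation:
Simulating step by step:
  req#1 t=0s: ALLOW
  req#2 t=0s: ALLOW
  req#3 t=0s: ALLOW
  req#4 t=1s: ALLOW
  req#5 t=1s: ALLOW
  req#6 t=1s: DENY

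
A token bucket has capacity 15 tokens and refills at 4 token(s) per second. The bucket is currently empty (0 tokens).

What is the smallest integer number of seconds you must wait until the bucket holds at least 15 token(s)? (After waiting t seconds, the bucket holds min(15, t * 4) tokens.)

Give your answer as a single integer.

Answer: 4

Derivation:
Need t * 4 >= 15, so t >= 15/4.
Smallest integer t = ceil(15/4) = 4.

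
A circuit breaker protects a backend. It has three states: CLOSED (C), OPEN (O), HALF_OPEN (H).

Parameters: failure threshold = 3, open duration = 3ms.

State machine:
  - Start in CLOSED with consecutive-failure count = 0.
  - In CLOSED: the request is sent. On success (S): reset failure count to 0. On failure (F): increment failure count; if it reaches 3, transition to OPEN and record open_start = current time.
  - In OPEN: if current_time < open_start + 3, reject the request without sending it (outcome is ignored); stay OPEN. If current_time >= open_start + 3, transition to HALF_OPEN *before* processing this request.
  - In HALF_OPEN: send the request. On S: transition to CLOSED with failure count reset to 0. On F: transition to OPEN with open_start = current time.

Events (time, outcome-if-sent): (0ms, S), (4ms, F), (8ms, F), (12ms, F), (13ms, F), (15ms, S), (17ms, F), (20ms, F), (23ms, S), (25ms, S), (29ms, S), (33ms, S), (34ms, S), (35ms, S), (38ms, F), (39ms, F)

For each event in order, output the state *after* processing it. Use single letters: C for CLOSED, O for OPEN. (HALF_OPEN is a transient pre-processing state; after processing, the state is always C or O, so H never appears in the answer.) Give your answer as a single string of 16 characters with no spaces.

State after each event:
  event#1 t=0ms outcome=S: state=CLOSED
  event#2 t=4ms outcome=F: state=CLOSED
  event#3 t=8ms outcome=F: state=CLOSED
  event#4 t=12ms outcome=F: state=OPEN
  event#5 t=13ms outcome=F: state=OPEN
  event#6 t=15ms outcome=S: state=CLOSED
  event#7 t=17ms outcome=F: state=CLOSED
  event#8 t=20ms outcome=F: state=CLOSED
  event#9 t=23ms outcome=S: state=CLOSED
  event#10 t=25ms outcome=S: state=CLOSED
  event#11 t=29ms outcome=S: state=CLOSED
  event#12 t=33ms outcome=S: state=CLOSED
  event#13 t=34ms outcome=S: state=CLOSED
  event#14 t=35ms outcome=S: state=CLOSED
  event#15 t=38ms outcome=F: state=CLOSED
  event#16 t=39ms outcome=F: state=CLOSED

Answer: CCCOOCCCCCCCCCCC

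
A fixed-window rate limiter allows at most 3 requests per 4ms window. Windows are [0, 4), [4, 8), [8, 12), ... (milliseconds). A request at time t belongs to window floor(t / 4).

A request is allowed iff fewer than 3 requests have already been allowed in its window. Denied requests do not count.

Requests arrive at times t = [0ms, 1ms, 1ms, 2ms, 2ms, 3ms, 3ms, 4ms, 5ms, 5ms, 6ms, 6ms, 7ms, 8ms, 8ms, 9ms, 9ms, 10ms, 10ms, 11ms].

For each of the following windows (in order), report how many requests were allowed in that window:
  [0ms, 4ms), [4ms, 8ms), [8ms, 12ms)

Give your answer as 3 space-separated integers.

Answer: 3 3 3

Derivation:
Processing requests:
  req#1 t=0ms (window 0): ALLOW
  req#2 t=1ms (window 0): ALLOW
  req#3 t=1ms (window 0): ALLOW
  req#4 t=2ms (window 0): DENY
  req#5 t=2ms (window 0): DENY
  req#6 t=3ms (window 0): DENY
  req#7 t=3ms (window 0): DENY
  req#8 t=4ms (window 1): ALLOW
  req#9 t=5ms (window 1): ALLOW
  req#10 t=5ms (window 1): ALLOW
  req#11 t=6ms (window 1): DENY
  req#12 t=6ms (window 1): DENY
  req#13 t=7ms (window 1): DENY
  req#14 t=8ms (window 2): ALLOW
  req#15 t=8ms (window 2): ALLOW
  req#16 t=9ms (window 2): ALLOW
  req#17 t=9ms (window 2): DENY
  req#18 t=10ms (window 2): DENY
  req#19 t=10ms (window 2): DENY
  req#20 t=11ms (window 2): DENY

Allowed counts by window: 3 3 3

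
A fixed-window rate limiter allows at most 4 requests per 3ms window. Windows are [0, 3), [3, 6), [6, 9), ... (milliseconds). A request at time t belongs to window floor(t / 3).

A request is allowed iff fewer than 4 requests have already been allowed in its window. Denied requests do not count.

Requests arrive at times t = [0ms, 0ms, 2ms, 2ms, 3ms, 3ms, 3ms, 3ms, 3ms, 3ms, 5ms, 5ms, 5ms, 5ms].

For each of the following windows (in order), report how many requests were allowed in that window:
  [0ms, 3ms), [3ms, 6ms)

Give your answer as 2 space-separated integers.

Answer: 4 4

Derivation:
Processing requests:
  req#1 t=0ms (window 0): ALLOW
  req#2 t=0ms (window 0): ALLOW
  req#3 t=2ms (window 0): ALLOW
  req#4 t=2ms (window 0): ALLOW
  req#5 t=3ms (window 1): ALLOW
  req#6 t=3ms (window 1): ALLOW
  req#7 t=3ms (window 1): ALLOW
  req#8 t=3ms (window 1): ALLOW
  req#9 t=3ms (window 1): DENY
  req#10 t=3ms (window 1): DENY
  req#11 t=5ms (window 1): DENY
  req#12 t=5ms (window 1): DENY
  req#13 t=5ms (window 1): DENY
  req#14 t=5ms (window 1): DENY

Allowed counts by window: 4 4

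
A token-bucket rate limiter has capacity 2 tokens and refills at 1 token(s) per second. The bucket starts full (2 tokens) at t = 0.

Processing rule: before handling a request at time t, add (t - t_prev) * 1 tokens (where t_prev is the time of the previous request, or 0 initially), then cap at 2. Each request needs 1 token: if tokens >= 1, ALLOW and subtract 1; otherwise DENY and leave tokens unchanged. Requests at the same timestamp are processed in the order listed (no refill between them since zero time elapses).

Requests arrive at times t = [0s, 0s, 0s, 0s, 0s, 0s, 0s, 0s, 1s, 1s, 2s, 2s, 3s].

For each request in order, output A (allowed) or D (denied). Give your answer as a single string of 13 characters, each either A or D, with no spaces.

Answer: AADDDDDDADADA

Derivation:
Simulating step by step:
  req#1 t=0s: ALLOW
  req#2 t=0s: ALLOW
  req#3 t=0s: DENY
  req#4 t=0s: DENY
  req#5 t=0s: DENY
  req#6 t=0s: DENY
  req#7 t=0s: DENY
  req#8 t=0s: DENY
  req#9 t=1s: ALLOW
  req#10 t=1s: DENY
  req#11 t=2s: ALLOW
  req#12 t=2s: DENY
  req#13 t=3s: ALLOW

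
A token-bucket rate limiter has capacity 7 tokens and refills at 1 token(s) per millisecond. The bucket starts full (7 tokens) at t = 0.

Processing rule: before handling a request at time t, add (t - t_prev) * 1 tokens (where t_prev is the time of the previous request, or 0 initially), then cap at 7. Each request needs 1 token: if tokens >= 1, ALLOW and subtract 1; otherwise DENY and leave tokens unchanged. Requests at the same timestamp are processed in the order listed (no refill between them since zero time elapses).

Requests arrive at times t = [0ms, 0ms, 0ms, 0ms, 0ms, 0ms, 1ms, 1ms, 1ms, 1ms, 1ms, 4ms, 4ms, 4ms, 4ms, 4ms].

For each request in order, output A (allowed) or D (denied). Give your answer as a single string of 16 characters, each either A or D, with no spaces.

Answer: AAAAAAAADDDAAADD

Derivation:
Simulating step by step:
  req#1 t=0ms: ALLOW
  req#2 t=0ms: ALLOW
  req#3 t=0ms: ALLOW
  req#4 t=0ms: ALLOW
  req#5 t=0ms: ALLOW
  req#6 t=0ms: ALLOW
  req#7 t=1ms: ALLOW
  req#8 t=1ms: ALLOW
  req#9 t=1ms: DENY
  req#10 t=1ms: DENY
  req#11 t=1ms: DENY
  req#12 t=4ms: ALLOW
  req#13 t=4ms: ALLOW
  req#14 t=4ms: ALLOW
  req#15 t=4ms: DENY
  req#16 t=4ms: DENY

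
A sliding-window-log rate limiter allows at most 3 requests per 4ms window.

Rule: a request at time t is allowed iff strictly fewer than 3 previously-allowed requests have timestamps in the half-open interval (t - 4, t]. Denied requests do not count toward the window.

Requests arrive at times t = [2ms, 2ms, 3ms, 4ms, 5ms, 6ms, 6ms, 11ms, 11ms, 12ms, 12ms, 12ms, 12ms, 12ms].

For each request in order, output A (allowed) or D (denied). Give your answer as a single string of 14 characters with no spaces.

Answer: AAADDAAAAADDDD

Derivation:
Tracking allowed requests in the window:
  req#1 t=2ms: ALLOW
  req#2 t=2ms: ALLOW
  req#3 t=3ms: ALLOW
  req#4 t=4ms: DENY
  req#5 t=5ms: DENY
  req#6 t=6ms: ALLOW
  req#7 t=6ms: ALLOW
  req#8 t=11ms: ALLOW
  req#9 t=11ms: ALLOW
  req#10 t=12ms: ALLOW
  req#11 t=12ms: DENY
  req#12 t=12ms: DENY
  req#13 t=12ms: DENY
  req#14 t=12ms: DENY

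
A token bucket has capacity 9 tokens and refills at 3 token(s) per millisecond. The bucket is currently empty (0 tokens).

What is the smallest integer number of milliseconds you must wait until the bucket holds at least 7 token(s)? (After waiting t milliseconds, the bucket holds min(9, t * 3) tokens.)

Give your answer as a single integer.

Answer: 3

Derivation:
Need t * 3 >= 7, so t >= 7/3.
Smallest integer t = ceil(7/3) = 3.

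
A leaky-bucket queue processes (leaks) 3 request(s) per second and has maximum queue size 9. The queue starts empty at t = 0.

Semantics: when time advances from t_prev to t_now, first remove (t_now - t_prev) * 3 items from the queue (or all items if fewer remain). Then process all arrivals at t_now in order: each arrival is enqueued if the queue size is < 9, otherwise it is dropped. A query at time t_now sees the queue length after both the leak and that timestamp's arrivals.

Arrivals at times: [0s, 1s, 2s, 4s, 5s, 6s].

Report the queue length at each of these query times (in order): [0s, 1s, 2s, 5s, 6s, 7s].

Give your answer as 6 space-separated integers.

Answer: 1 1 1 1 1 0

Derivation:
Queue lengths at query times:
  query t=0s: backlog = 1
  query t=1s: backlog = 1
  query t=2s: backlog = 1
  query t=5s: backlog = 1
  query t=6s: backlog = 1
  query t=7s: backlog = 0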